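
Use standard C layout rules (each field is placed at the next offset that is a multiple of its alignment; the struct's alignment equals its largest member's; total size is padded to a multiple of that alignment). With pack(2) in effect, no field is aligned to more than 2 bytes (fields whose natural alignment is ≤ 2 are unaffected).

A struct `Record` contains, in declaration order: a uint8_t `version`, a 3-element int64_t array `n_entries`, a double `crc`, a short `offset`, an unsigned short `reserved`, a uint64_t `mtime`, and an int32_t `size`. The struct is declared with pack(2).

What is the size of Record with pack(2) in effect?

50

version at 0 (size 1, align 1) → ends 1
pad 1 to align 2 for n_entries
n_entries at 2 (size 24, align 2) → ends 26
crc at 26 (size 8, align 2) → ends 34
offset at 34 (size 2, align 2) → ends 36
reserved at 36 (size 2, align 2) → ends 38
mtime at 38 (size 8, align 2) → ends 46
size at 46 (size 4, align 2) → ends 50
total 50 bytes, alignment 2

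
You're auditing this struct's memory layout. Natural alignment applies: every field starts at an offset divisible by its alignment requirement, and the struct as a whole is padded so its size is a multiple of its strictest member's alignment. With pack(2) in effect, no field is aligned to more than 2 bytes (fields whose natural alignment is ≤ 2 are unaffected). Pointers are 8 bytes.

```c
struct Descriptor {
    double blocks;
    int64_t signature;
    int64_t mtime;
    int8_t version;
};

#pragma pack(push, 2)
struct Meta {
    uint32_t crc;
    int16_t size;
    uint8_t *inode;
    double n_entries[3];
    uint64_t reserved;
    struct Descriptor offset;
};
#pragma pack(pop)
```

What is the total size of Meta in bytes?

Descriptor: blocks at 0 (size 8, align 8) → ends 8; signature at 8 (size 8, align 8) → ends 16; mtime at 16 (size 8, align 8) → ends 24; version at 24 (size 1, align 1) → ends 25; tail pad 7 to reach multiple of 8; total 32 bytes, alignment 8
crc at 0 (size 4, align 2) → ends 4
size at 4 (size 2, align 2) → ends 6
inode at 6 (size 8, align 2) → ends 14
n_entries at 14 (size 24, align 2) → ends 38
reserved at 38 (size 8, align 2) → ends 46
offset at 46 (size 32, align 2) → ends 78
total 78 bytes, alignment 2

78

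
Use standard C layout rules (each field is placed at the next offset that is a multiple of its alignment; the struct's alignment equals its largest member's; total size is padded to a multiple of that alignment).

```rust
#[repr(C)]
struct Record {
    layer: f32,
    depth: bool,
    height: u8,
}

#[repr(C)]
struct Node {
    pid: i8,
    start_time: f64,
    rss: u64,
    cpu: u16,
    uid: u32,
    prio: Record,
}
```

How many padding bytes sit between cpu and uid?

Record: layer at 0 (size 4, align 4) → ends 4; depth at 4 (size 1, align 1) → ends 5; height at 5 (size 1, align 1) → ends 6; tail pad 2 to reach multiple of 4; total 8 bytes, alignment 4
pid at 0 (size 1, align 1) → ends 1
pad 7 to align 8 for start_time
start_time at 8 (size 8, align 8) → ends 16
rss at 16 (size 8, align 8) → ends 24
cpu at 24 (size 2, align 2) → ends 26
pad 2 to align 4 for uid
uid at 28 (size 4, align 4) → ends 32

2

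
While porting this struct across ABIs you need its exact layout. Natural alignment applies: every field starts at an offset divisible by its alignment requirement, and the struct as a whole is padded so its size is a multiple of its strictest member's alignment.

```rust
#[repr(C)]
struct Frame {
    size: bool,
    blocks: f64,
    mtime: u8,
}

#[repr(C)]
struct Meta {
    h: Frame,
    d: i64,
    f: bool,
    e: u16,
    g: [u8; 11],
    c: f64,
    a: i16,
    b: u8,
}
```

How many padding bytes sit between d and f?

Frame: size at 0 (size 1, align 1) → ends 1; pad 7 to align 8 for blocks; blocks at 8 (size 8, align 8) → ends 16; mtime at 16 (size 1, align 1) → ends 17; tail pad 7 to reach multiple of 8; total 24 bytes, alignment 8
h at 0 (size 24, align 8) → ends 24
d at 24 (size 8, align 8) → ends 32
f at 32 (size 1, align 1) → ends 33

0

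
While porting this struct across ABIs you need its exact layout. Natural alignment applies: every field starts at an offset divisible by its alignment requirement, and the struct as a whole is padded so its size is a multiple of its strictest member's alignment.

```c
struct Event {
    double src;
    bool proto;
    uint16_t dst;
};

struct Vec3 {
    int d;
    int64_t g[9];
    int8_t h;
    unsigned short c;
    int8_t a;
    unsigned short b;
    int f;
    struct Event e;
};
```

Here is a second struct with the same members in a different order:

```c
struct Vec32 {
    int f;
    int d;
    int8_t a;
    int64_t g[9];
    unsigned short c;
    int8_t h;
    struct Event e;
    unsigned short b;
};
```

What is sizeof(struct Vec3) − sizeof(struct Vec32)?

Event: @0: src [8B, align 8] → 8; @8: proto [1B, align 1] → 9; +1 pad (align 2); @10: dst [2B, align 2] → 12; +4 tail pad (align 8); size 16, align 8
@0: d [4B, align 4] → 4
+4 pad (align 8)
@8: g [72B, align 8] → 80
@80: h [1B, align 1] → 81
+1 pad (align 2)
@82: c [2B, align 2] → 84
@84: a [1B, align 1] → 85
+1 pad (align 2)
@86: b [2B, align 2] → 88
@88: f [4B, align 4] → 92
+4 pad (align 8)
@96: e [16B, align 8] → 112
size 112, align 8
— Vec32 —
@0: f [4B, align 4] → 4
@4: d [4B, align 4] → 8
@8: a [1B, align 1] → 9
+7 pad (align 8)
@16: g [72B, align 8] → 88
@88: c [2B, align 2] → 90
@90: h [1B, align 1] → 91
+5 pad (align 8)
@96: e [16B, align 8] → 112
@112: b [2B, align 2] → 114
+6 tail pad (align 8)
size 120, align 8
112 − 120 = -8

-8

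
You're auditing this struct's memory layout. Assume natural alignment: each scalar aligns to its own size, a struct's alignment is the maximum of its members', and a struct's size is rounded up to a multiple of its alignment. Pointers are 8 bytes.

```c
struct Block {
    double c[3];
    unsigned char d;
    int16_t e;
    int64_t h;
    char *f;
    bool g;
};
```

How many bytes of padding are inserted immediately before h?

@0: c [24B, align 8] → 24
@24: d [1B, align 1] → 25
+1 pad (align 2)
@26: e [2B, align 2] → 28
+4 pad (align 8)
@32: h [8B, align 8] → 40

4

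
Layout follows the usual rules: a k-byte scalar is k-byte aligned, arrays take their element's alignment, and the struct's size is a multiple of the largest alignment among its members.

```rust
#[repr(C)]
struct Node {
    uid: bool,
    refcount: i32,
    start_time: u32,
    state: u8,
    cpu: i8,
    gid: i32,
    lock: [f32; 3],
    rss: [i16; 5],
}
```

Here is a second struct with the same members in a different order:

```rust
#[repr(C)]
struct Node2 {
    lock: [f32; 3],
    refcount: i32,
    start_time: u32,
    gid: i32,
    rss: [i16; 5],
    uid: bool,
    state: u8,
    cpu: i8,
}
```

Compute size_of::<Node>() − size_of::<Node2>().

4

0..1  uid  (1B, 1-aligned)
1..4  -- padding (3B)
4..8  refcount  (4B, 4-aligned)
8..12  start_time  (4B, 4-aligned)
12..13  state  (1B, 1-aligned)
13..14  cpu  (1B, 1-aligned)
14..16  -- padding (2B)
16..20  gid  (4B, 4-aligned)
20..32  lock  (12B, 4-aligned)
32..42  rss  (10B, 2-aligned)
42..44  -- tail padding (2B)
sizeof = 44, alignof = 4
— Node2 —
0..12  lock  (12B, 4-aligned)
12..16  refcount  (4B, 4-aligned)
16..20  start_time  (4B, 4-aligned)
20..24  gid  (4B, 4-aligned)
24..34  rss  (10B, 2-aligned)
34..35  uid  (1B, 1-aligned)
35..36  state  (1B, 1-aligned)
36..37  cpu  (1B, 1-aligned)
37..40  -- tail padding (3B)
sizeof = 40, alignof = 4
44 − 40 = 4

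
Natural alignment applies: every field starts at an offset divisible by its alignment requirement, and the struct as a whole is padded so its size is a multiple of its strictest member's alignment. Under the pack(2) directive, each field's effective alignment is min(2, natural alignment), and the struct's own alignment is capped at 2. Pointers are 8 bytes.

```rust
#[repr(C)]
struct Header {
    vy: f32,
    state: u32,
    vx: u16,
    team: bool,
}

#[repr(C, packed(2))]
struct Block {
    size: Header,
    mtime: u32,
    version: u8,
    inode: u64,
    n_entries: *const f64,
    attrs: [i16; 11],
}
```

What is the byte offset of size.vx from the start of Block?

8

Header: @0: vy [4B, align 4] → 4; @4: state [4B, align 4] → 8; @8: vx [2B, align 2] → 10; @10: team [1B, align 1] → 11; +1 tail pad (align 4); size 12, align 4
@0: size [12B, align 2] → 12
within Header: vx at 8
0 + 8 = 8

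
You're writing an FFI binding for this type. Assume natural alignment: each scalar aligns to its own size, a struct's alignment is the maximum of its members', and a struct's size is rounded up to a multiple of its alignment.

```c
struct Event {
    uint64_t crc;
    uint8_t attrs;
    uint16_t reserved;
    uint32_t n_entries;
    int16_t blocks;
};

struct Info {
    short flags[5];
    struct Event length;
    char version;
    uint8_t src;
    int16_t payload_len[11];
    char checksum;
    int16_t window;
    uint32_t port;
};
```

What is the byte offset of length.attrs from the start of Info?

24

Event: crc at 0 (size 8, align 8) → ends 8; attrs at 8 (size 1, align 1) → ends 9; pad 1 to align 2 for reserved; reserved at 10 (size 2, align 2) → ends 12; n_entries at 12 (size 4, align 4) → ends 16; blocks at 16 (size 2, align 2) → ends 18; tail pad 6 to reach multiple of 8; total 24 bytes, alignment 8
flags at 0 (size 10, align 2) → ends 10
pad 6 to align 8 for length
length at 16 (size 24, align 8) → ends 40
within Event: attrs at 8
16 + 8 = 24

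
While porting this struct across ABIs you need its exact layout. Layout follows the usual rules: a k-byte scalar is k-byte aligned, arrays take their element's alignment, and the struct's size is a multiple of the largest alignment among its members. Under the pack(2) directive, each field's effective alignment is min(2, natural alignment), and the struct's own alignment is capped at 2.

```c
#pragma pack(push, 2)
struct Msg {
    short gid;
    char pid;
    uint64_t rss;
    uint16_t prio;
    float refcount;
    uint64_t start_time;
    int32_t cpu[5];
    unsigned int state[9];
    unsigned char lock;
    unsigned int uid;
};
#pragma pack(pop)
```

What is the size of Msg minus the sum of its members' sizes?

@0: gid [2B, align 2] → 2
@2: pid [1B, align 1] → 3
+1 pad (align 2)
@4: rss [8B, align 2] → 12
@12: prio [2B, align 2] → 14
@14: refcount [4B, align 2] → 18
@18: start_time [8B, align 2] → 26
@26: cpu [20B, align 2] → 46
@46: state [36B, align 2] → 82
@82: lock [1B, align 1] → 83
+1 pad (align 2)
@84: uid [4B, align 2] → 88
size 88, align 2
data bytes 86, size 88 → padding 2

2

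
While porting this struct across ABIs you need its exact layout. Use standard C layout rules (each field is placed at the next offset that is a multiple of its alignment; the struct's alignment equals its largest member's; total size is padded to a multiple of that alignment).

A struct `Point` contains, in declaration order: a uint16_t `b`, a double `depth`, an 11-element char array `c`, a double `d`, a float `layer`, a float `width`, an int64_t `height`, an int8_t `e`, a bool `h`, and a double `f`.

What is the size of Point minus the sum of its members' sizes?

17

0..2  b  (2B, 2-aligned)
2..8  -- padding (6B)
8..16  depth  (8B, 8-aligned)
16..27  c  (11B, 1-aligned)
27..32  -- padding (5B)
32..40  d  (8B, 8-aligned)
40..44  layer  (4B, 4-aligned)
44..48  width  (4B, 4-aligned)
48..56  height  (8B, 8-aligned)
56..57  e  (1B, 1-aligned)
57..58  h  (1B, 1-aligned)
58..64  -- padding (6B)
64..72  f  (8B, 8-aligned)
sizeof = 72, alignof = 8
data bytes 55, size 72 → padding 17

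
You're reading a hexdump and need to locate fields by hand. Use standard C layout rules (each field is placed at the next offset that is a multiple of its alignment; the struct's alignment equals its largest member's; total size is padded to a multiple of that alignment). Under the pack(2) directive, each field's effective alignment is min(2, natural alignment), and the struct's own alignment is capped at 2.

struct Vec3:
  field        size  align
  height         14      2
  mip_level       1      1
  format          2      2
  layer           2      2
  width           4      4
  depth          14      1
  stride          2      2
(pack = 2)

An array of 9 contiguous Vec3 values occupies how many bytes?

height at 0 (size 14, align 2) → ends 14
mip_level at 14 (size 1, align 1) → ends 15
pad 1 to align 2 for format
format at 16 (size 2, align 2) → ends 18
layer at 18 (size 2, align 2) → ends 20
width at 20 (size 4, align 2) → ends 24
depth at 24 (size 14, align 1) → ends 38
stride at 38 (size 2, align 2) → ends 40
total 40 bytes, alignment 2
array of 9: 9 × 40 = 360

360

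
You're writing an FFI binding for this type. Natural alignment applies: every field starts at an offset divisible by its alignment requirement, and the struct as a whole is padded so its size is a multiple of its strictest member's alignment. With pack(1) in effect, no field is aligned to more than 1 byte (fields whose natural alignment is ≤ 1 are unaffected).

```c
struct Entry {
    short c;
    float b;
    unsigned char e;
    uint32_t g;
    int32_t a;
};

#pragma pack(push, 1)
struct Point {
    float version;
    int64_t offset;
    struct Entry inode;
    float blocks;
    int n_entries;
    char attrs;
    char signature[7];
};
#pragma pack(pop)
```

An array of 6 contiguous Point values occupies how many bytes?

Entry: @0: c [2B, align 2] → 2; +2 pad (align 4); @4: b [4B, align 4] → 8; @8: e [1B, align 1] → 9; +3 pad (align 4); @12: g [4B, align 4] → 16; @16: a [4B, align 4] → 20; size 20, align 4
@0: version [4B, align 1] → 4
@4: offset [8B, align 1] → 12
@12: inode [20B, align 1] → 32
@32: blocks [4B, align 1] → 36
@36: n_entries [4B, align 1] → 40
@40: attrs [1B, align 1] → 41
@41: signature [7B, align 1] → 48
size 48, align 1
array of 6: 6 × 48 = 288

288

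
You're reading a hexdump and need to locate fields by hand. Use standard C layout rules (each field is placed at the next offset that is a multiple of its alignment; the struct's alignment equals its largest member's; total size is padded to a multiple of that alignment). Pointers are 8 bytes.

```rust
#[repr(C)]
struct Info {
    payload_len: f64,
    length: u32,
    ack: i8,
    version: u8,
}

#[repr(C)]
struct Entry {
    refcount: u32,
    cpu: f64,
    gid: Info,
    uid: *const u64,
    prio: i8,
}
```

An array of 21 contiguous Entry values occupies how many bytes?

Info: 0..8  payload_len  (8B, 8-aligned); 8..12  length  (4B, 4-aligned); 12..13  ack  (1B, 1-aligned); 13..14  version  (1B, 1-aligned); 14..16  -- tail padding (2B); sizeof = 16, alignof = 8
0..4  refcount  (4B, 4-aligned)
4..8  -- padding (4B)
8..16  cpu  (8B, 8-aligned)
16..32  gid  (16B, 8-aligned)
32..40  uid  (8B, 8-aligned)
40..41  prio  (1B, 1-aligned)
41..48  -- tail padding (7B)
sizeof = 48, alignof = 8
array of 21: 21 × 48 = 1008

1008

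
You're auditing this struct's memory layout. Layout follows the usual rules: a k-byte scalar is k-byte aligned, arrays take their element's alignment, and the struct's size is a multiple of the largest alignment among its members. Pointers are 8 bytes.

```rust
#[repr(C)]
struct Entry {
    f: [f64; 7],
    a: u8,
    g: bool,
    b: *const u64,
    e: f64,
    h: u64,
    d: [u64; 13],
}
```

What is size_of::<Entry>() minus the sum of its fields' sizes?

6

0..56  f  (56B, 8-aligned)
56..57  a  (1B, 1-aligned)
57..58  g  (1B, 1-aligned)
58..64  -- padding (6B)
64..72  b  (8B, 8-aligned)
72..80  e  (8B, 8-aligned)
80..88  h  (8B, 8-aligned)
88..192  d  (104B, 8-aligned)
sizeof = 192, alignof = 8
data bytes 186, size 192 → padding 6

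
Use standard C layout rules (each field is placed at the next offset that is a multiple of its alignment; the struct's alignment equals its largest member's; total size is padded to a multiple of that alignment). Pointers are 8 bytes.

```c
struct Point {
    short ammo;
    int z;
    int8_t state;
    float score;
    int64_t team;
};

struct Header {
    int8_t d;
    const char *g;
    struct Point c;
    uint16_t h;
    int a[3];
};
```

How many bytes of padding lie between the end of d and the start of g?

Point: 0..2  ammo  (2B, 2-aligned); 2..4  -- padding (2B); 4..8  z  (4B, 4-aligned); 8..9  state  (1B, 1-aligned); 9..12  -- padding (3B); 12..16  score  (4B, 4-aligned); 16..24  team  (8B, 8-aligned); sizeof = 24, alignof = 8
0..1  d  (1B, 1-aligned)
1..8  -- padding (7B)
8..16  g  (8B, 8-aligned)

7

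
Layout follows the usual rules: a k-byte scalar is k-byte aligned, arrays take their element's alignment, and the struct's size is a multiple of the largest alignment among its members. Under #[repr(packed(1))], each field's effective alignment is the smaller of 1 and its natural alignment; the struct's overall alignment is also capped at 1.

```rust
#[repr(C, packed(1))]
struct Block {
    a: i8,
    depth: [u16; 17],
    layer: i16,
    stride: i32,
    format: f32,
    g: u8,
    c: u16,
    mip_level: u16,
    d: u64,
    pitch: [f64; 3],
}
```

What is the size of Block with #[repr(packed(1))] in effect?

82

0..1  a  (1B, 1-aligned)
1..35  depth  (34B, 1-aligned)
35..37  layer  (2B, 1-aligned)
37..41  stride  (4B, 1-aligned)
41..45  format  (4B, 1-aligned)
45..46  g  (1B, 1-aligned)
46..48  c  (2B, 1-aligned)
48..50  mip_level  (2B, 1-aligned)
50..58  d  (8B, 1-aligned)
58..82  pitch  (24B, 1-aligned)
sizeof = 82, alignof = 1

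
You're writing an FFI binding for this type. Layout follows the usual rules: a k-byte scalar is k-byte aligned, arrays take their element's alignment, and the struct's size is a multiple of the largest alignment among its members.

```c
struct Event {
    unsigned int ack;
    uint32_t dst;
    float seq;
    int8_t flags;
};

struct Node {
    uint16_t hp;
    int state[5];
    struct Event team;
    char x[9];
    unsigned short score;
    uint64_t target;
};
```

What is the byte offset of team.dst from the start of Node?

Event: 0..4  ack  (4B, 4-aligned); 4..8  dst  (4B, 4-aligned); 8..12  seq  (4B, 4-aligned); 12..13  flags  (1B, 1-aligned); 13..16  -- tail padding (3B); sizeof = 16, alignof = 4
0..2  hp  (2B, 2-aligned)
2..4  -- padding (2B)
4..24  state  (20B, 4-aligned)
24..40  team  (16B, 4-aligned)
within Event: dst at 4
24 + 4 = 28

28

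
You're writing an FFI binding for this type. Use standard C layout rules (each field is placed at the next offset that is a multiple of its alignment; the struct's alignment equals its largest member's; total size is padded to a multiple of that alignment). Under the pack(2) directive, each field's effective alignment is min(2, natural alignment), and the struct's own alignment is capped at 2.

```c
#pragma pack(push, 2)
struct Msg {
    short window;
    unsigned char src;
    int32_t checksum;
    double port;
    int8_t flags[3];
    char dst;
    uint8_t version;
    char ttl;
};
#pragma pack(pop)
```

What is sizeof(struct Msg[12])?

264

window at 0 (size 2, align 2) → ends 2
src at 2 (size 1, align 1) → ends 3
pad 1 to align 2 for checksum
checksum at 4 (size 4, align 2) → ends 8
port at 8 (size 8, align 2) → ends 16
flags at 16 (size 3, align 1) → ends 19
dst at 19 (size 1, align 1) → ends 20
version at 20 (size 1, align 1) → ends 21
ttl at 21 (size 1, align 1) → ends 22
total 22 bytes, alignment 2
array of 12: 12 × 22 = 264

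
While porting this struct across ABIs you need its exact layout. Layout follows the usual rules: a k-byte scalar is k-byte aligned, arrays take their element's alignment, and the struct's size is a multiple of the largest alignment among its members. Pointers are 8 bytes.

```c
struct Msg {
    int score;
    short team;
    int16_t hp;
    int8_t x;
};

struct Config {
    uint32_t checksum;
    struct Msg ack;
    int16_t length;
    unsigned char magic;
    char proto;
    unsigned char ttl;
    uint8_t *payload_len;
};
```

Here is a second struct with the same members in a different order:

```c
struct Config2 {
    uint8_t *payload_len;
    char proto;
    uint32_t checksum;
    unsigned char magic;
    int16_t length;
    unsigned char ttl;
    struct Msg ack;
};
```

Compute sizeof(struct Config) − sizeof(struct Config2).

-8

Msg: 0..4  score  (4B, 4-aligned); 4..6  team  (2B, 2-aligned); 6..8  hp  (2B, 2-aligned); 8..9  x  (1B, 1-aligned); 9..12  -- tail padding (3B); sizeof = 12, alignof = 4
0..4  checksum  (4B, 4-aligned)
4..16  ack  (12B, 4-aligned)
16..18  length  (2B, 2-aligned)
18..19  magic  (1B, 1-aligned)
19..20  proto  (1B, 1-aligned)
20..21  ttl  (1B, 1-aligned)
21..24  -- padding (3B)
24..32  payload_len  (8B, 8-aligned)
sizeof = 32, alignof = 8
— Config2 —
0..8  payload_len  (8B, 8-aligned)
8..9  proto  (1B, 1-aligned)
9..12  -- padding (3B)
12..16  checksum  (4B, 4-aligned)
16..17  magic  (1B, 1-aligned)
17..18  -- padding (1B)
18..20  length  (2B, 2-aligned)
20..21  ttl  (1B, 1-aligned)
21..24  -- padding (3B)
24..36  ack  (12B, 4-aligned)
36..40  -- tail padding (4B)
sizeof = 40, alignof = 8
32 − 40 = -8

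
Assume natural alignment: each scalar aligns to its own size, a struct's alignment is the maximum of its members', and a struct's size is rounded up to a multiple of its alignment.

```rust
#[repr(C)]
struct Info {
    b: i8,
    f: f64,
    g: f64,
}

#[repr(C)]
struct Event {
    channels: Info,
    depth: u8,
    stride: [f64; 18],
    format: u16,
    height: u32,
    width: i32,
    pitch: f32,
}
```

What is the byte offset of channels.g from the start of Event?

16

Info: b at 0 (size 1, align 1) → ends 1; pad 7 to align 8 for f; f at 8 (size 8, align 8) → ends 16; g at 16 (size 8, align 8) → ends 24; total 24 bytes, alignment 8
channels at 0 (size 24, align 8) → ends 24
within Info: g at 16
0 + 16 = 16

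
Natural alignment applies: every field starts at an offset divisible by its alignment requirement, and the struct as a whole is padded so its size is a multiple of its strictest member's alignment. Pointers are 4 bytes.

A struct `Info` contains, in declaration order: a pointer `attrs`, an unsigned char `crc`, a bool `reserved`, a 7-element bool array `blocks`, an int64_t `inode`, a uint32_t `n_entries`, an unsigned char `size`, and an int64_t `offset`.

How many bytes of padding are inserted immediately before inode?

attrs at 0 (size 4, align 4) → ends 4
crc at 4 (size 1, align 1) → ends 5
reserved at 5 (size 1, align 1) → ends 6
blocks at 6 (size 7, align 1) → ends 13
pad 3 to align 8 for inode
inode at 16 (size 8, align 8) → ends 24

3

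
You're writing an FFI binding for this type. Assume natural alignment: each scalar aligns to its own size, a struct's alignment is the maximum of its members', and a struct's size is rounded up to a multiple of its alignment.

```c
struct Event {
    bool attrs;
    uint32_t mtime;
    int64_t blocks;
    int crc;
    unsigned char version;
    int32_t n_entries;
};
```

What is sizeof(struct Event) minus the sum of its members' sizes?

@0: attrs [1B, align 1] → 1
+3 pad (align 4)
@4: mtime [4B, align 4] → 8
@8: blocks [8B, align 8] → 16
@16: crc [4B, align 4] → 20
@20: version [1B, align 1] → 21
+3 pad (align 4)
@24: n_entries [4B, align 4] → 28
+4 tail pad (align 8)
size 32, align 8
data bytes 22, size 32 → padding 10

10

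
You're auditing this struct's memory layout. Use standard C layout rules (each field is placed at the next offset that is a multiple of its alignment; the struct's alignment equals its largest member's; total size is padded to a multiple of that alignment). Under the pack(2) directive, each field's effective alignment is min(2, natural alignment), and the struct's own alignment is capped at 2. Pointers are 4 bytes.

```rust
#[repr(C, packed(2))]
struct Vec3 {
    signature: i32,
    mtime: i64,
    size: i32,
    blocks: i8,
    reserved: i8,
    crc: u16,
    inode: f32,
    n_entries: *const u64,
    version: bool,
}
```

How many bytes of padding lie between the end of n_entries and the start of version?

0

signature at 0 (size 4, align 2) → ends 4
mtime at 4 (size 8, align 2) → ends 12
size at 12 (size 4, align 2) → ends 16
blocks at 16 (size 1, align 1) → ends 17
reserved at 17 (size 1, align 1) → ends 18
crc at 18 (size 2, align 2) → ends 20
inode at 20 (size 4, align 2) → ends 24
n_entries at 24 (size 4, align 2) → ends 28
version at 28 (size 1, align 1) → ends 29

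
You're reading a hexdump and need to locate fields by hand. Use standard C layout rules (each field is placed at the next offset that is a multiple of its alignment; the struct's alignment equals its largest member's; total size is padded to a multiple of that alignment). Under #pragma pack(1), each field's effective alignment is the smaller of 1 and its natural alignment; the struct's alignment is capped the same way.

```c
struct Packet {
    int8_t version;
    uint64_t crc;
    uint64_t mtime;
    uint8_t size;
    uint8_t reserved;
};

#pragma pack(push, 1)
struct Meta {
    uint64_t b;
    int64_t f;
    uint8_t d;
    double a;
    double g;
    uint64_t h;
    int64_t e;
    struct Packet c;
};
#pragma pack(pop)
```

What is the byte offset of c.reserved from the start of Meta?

Packet: @0: version [1B, align 1] → 1; +7 pad (align 8); @8: crc [8B, align 8] → 16; @16: mtime [8B, align 8] → 24; @24: size [1B, align 1] → 25; @25: reserved [1B, align 1] → 26; +6 tail pad (align 8); size 32, align 8
@0: b [8B, align 1] → 8
@8: f [8B, align 1] → 16
@16: d [1B, align 1] → 17
@17: a [8B, align 1] → 25
@25: g [8B, align 1] → 33
@33: h [8B, align 1] → 41
@41: e [8B, align 1] → 49
@49: c [32B, align 1] → 81
within Packet: reserved at 25
49 + 25 = 74

74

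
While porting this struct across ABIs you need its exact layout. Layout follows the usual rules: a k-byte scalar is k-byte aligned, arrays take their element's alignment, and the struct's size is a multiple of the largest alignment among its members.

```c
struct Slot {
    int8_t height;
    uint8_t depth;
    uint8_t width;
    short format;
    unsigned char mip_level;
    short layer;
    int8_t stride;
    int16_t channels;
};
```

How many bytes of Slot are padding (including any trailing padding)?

@0: height [1B, align 1] → 1
@1: depth [1B, align 1] → 2
@2: width [1B, align 1] → 3
+1 pad (align 2)
@4: format [2B, align 2] → 6
@6: mip_level [1B, align 1] → 7
+1 pad (align 2)
@8: layer [2B, align 2] → 10
@10: stride [1B, align 1] → 11
+1 pad (align 2)
@12: channels [2B, align 2] → 14
size 14, align 2
data bytes 11, size 14 → padding 3

3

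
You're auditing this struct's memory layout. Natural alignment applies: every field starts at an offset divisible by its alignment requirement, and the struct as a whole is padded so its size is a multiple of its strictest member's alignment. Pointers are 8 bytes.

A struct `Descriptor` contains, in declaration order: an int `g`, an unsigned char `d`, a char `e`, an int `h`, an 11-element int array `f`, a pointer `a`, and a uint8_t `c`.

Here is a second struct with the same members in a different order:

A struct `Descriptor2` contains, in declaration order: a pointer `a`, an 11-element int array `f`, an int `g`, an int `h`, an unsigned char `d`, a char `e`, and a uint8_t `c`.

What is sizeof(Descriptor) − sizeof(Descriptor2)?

@0: g [4B, align 4] → 4
@4: d [1B, align 1] → 5
@5: e [1B, align 1] → 6
+2 pad (align 4)
@8: h [4B, align 4] → 12
@12: f [44B, align 4] → 56
@56: a [8B, align 8] → 64
@64: c [1B, align 1] → 65
+7 tail pad (align 8)
size 72, align 8
— Descriptor2 —
@0: a [8B, align 8] → 8
@8: f [44B, align 4] → 52
@52: g [4B, align 4] → 56
@56: h [4B, align 4] → 60
@60: d [1B, align 1] → 61
@61: e [1B, align 1] → 62
@62: c [1B, align 1] → 63
+1 tail pad (align 8)
size 64, align 8
72 − 64 = 8

8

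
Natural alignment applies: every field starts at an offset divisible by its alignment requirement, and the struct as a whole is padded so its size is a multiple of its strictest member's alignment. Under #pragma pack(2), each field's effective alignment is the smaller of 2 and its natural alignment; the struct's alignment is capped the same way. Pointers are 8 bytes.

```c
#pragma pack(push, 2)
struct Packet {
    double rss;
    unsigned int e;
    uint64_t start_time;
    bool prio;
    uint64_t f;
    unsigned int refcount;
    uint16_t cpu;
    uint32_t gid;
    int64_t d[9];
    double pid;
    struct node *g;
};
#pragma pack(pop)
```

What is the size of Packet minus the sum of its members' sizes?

1

@0: rss [8B, align 2] → 8
@8: e [4B, align 2] → 12
@12: start_time [8B, align 2] → 20
@20: prio [1B, align 1] → 21
+1 pad (align 2)
@22: f [8B, align 2] → 30
@30: refcount [4B, align 2] → 34
@34: cpu [2B, align 2] → 36
@36: gid [4B, align 2] → 40
@40: d [72B, align 2] → 112
@112: pid [8B, align 2] → 120
@120: g [8B, align 2] → 128
size 128, align 2
data bytes 127, size 128 → padding 1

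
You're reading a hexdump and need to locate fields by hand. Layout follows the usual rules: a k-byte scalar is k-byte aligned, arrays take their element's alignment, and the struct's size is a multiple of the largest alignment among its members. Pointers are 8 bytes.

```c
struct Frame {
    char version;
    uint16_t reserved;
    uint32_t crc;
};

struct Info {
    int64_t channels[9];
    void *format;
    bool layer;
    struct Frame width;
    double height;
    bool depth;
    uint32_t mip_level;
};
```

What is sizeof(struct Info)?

112 bytes

Frame: version at 0 (size 1, align 1) → ends 1; pad 1 to align 2 for reserved; reserved at 2 (size 2, align 2) → ends 4; crc at 4 (size 4, align 4) → ends 8; total 8 bytes, alignment 4
channels at 0 (size 72, align 8) → ends 72
format at 72 (size 8, align 8) → ends 80
layer at 80 (size 1, align 1) → ends 81
pad 3 to align 4 for width
width at 84 (size 8, align 4) → ends 92
pad 4 to align 8 for height
height at 96 (size 8, align 8) → ends 104
depth at 104 (size 1, align 1) → ends 105
pad 3 to align 4 for mip_level
mip_level at 108 (size 4, align 4) → ends 112
total 112 bytes, alignment 8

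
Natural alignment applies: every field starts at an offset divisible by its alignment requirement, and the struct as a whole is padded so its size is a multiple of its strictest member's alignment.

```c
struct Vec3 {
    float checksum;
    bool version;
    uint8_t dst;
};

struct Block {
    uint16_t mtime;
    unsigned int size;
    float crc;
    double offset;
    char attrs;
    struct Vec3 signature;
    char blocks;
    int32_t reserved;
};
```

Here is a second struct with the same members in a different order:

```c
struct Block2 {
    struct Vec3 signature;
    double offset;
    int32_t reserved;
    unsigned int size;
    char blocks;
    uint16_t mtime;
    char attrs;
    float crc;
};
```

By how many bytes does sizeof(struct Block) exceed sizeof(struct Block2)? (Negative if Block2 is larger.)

Vec3: @0: checksum [4B, align 4] → 4; @4: version [1B, align 1] → 5; @5: dst [1B, align 1] → 6; +2 tail pad (align 4); size 8, align 4
@0: mtime [2B, align 2] → 2
+2 pad (align 4)
@4: size [4B, align 4] → 8
@8: crc [4B, align 4] → 12
+4 pad (align 8)
@16: offset [8B, align 8] → 24
@24: attrs [1B, align 1] → 25
+3 pad (align 4)
@28: signature [8B, align 4] → 36
@36: blocks [1B, align 1] → 37
+3 pad (align 4)
@40: reserved [4B, align 4] → 44
+4 tail pad (align 8)
size 48, align 8
— Block2 —
@0: signature [8B, align 4] → 8
@8: offset [8B, align 8] → 16
@16: reserved [4B, align 4] → 20
@20: size [4B, align 4] → 24
@24: blocks [1B, align 1] → 25
+1 pad (align 2)
@26: mtime [2B, align 2] → 28
@28: attrs [1B, align 1] → 29
+3 pad (align 4)
@32: crc [4B, align 4] → 36
+4 tail pad (align 8)
size 40, align 8
48 − 40 = 8

8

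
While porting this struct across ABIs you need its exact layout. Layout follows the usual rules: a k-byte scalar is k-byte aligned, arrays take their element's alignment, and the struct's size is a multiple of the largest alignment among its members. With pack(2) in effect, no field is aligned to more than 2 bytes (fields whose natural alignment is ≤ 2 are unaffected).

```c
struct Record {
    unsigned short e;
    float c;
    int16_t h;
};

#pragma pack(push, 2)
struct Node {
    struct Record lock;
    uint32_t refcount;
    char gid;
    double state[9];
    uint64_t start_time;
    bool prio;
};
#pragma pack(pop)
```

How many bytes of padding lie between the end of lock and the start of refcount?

Record: e at 0 (size 2, align 2) → ends 2; pad 2 to align 4 for c; c at 4 (size 4, align 4) → ends 8; h at 8 (size 2, align 2) → ends 10; tail pad 2 to reach multiple of 4; total 12 bytes, alignment 4
lock at 0 (size 12, align 2) → ends 12
refcount at 12 (size 4, align 2) → ends 16

0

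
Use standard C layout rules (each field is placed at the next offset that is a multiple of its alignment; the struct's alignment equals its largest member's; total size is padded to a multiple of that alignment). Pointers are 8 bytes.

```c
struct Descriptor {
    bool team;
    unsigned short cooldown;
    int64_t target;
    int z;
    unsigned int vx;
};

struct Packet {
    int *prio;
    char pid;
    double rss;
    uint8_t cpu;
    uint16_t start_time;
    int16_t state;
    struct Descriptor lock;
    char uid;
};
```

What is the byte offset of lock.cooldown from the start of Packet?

34

Descriptor: @0: team [1B, align 1] → 1; +1 pad (align 2); @2: cooldown [2B, align 2] → 4; +4 pad (align 8); @8: target [8B, align 8] → 16; @16: z [4B, align 4] → 20; @20: vx [4B, align 4] → 24; size 24, align 8
@0: prio [8B, align 8] → 8
@8: pid [1B, align 1] → 9
+7 pad (align 8)
@16: rss [8B, align 8] → 24
@24: cpu [1B, align 1] → 25
+1 pad (align 2)
@26: start_time [2B, align 2] → 28
@28: state [2B, align 2] → 30
+2 pad (align 8)
@32: lock [24B, align 8] → 56
within Descriptor: cooldown at 2
32 + 2 = 34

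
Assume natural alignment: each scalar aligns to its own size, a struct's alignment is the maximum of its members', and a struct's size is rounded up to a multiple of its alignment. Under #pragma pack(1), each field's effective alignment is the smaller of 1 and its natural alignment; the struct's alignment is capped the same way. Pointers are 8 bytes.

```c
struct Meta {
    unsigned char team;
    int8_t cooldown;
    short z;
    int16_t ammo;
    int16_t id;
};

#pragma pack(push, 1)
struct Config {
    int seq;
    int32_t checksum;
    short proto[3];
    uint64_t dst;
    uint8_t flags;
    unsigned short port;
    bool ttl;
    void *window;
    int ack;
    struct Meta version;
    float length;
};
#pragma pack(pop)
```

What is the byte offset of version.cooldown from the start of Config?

39

Meta: @0: team [1B, align 1] → 1; @1: cooldown [1B, align 1] → 2; @2: z [2B, align 2] → 4; @4: ammo [2B, align 2] → 6; @6: id [2B, align 2] → 8; size 8, align 2
@0: seq [4B, align 1] → 4
@4: checksum [4B, align 1] → 8
@8: proto [6B, align 1] → 14
@14: dst [8B, align 1] → 22
@22: flags [1B, align 1] → 23
@23: port [2B, align 1] → 25
@25: ttl [1B, align 1] → 26
@26: window [8B, align 1] → 34
@34: ack [4B, align 1] → 38
@38: version [8B, align 1] → 46
within Meta: cooldown at 1
38 + 1 = 39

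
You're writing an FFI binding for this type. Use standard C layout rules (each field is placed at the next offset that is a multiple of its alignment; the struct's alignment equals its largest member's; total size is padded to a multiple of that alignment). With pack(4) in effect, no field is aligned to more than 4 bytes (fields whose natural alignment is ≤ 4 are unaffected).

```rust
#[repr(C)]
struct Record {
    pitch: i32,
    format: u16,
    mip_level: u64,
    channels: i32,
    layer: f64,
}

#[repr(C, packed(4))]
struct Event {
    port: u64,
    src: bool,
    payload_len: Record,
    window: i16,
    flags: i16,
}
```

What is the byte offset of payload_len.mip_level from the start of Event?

Record: pitch at 0 (size 4, align 4) → ends 4; format at 4 (size 2, align 2) → ends 6; pad 2 to align 8 for mip_level; mip_level at 8 (size 8, align 8) → ends 16; channels at 16 (size 4, align 4) → ends 20; pad 4 to align 8 for layer; layer at 24 (size 8, align 8) → ends 32; total 32 bytes, alignment 8
port at 0 (size 8, align 4) → ends 8
src at 8 (size 1, align 1) → ends 9
pad 3 to align 4 for payload_len
payload_len at 12 (size 32, align 4) → ends 44
within Record: mip_level at 8
12 + 8 = 20

20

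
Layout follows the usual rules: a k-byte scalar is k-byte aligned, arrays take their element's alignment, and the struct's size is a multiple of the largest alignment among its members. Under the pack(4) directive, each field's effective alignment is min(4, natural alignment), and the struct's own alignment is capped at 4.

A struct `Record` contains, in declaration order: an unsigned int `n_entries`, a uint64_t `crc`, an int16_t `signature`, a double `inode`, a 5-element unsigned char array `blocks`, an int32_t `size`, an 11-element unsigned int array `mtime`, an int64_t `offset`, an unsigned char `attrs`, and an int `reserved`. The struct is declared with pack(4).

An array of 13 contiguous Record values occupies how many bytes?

1248

0..4  n_entries  (4B, 4-aligned)
4..12  crc  (8B, 4-aligned)
12..14  signature  (2B, 2-aligned)
14..16  -- padding (2B)
16..24  inode  (8B, 4-aligned)
24..29  blocks  (5B, 1-aligned)
29..32  -- padding (3B)
32..36  size  (4B, 4-aligned)
36..80  mtime  (44B, 4-aligned)
80..88  offset  (8B, 4-aligned)
88..89  attrs  (1B, 1-aligned)
89..92  -- padding (3B)
92..96  reserved  (4B, 4-aligned)
sizeof = 96, alignof = 4
array of 13: 13 × 96 = 1248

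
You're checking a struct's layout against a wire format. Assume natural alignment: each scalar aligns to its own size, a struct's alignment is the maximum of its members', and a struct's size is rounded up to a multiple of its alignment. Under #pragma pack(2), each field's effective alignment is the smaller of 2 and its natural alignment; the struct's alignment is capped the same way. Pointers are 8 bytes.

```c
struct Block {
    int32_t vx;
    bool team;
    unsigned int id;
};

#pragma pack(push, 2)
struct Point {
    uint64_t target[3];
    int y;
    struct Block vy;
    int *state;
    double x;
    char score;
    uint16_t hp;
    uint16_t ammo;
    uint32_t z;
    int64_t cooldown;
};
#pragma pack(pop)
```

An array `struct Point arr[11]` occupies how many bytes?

814

Block: @0: vx [4B, align 4] → 4; @4: team [1B, align 1] → 5; +3 pad (align 4); @8: id [4B, align 4] → 12; size 12, align 4
@0: target [24B, align 2] → 24
@24: y [4B, align 2] → 28
@28: vy [12B, align 2] → 40
@40: state [8B, align 2] → 48
@48: x [8B, align 2] → 56
@56: score [1B, align 1] → 57
+1 pad (align 2)
@58: hp [2B, align 2] → 60
@60: ammo [2B, align 2] → 62
@62: z [4B, align 2] → 66
@66: cooldown [8B, align 2] → 74
size 74, align 2
array of 11: 11 × 74 = 814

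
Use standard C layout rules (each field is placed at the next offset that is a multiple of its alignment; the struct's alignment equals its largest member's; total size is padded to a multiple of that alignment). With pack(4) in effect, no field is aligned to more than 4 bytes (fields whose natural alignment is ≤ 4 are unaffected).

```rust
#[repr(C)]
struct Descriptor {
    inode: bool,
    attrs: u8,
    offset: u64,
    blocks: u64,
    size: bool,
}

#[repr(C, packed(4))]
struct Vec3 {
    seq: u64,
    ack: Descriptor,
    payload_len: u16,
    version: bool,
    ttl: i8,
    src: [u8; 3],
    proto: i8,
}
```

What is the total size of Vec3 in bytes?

Descriptor: inode at 0 (size 1, align 1) → ends 1; attrs at 1 (size 1, align 1) → ends 2; pad 6 to align 8 for offset; offset at 8 (size 8, align 8) → ends 16; blocks at 16 (size 8, align 8) → ends 24; size at 24 (size 1, align 1) → ends 25; tail pad 7 to reach multiple of 8; total 32 bytes, alignment 8
seq at 0 (size 8, align 4) → ends 8
ack at 8 (size 32, align 4) → ends 40
payload_len at 40 (size 2, align 2) → ends 42
version at 42 (size 1, align 1) → ends 43
ttl at 43 (size 1, align 1) → ends 44
src at 44 (size 3, align 1) → ends 47
proto at 47 (size 1, align 1) → ends 48
total 48 bytes, alignment 4

48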